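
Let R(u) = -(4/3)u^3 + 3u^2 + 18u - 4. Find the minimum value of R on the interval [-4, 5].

R'(u) = -4u^2 + 6u + 18, which vanishes at u = -3/2 and u = 3.
Evaluating at the critical points and endpoints: R(-4) = 172/3,  R(-3/2) = -79/4,  R(3) = 41,  R(5) = -17/3.
The minimum over the interval is -79/4, attained at u = -3/2.

-79/4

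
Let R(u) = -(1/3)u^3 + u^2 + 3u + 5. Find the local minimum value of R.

R'(u) = -u^2 + 2u + 3. Setting R'(u) = 0 gives u ∈ {-1, 3}.
Since R''(u) = -2u + 2, we get R''(-1) = 4 > 0 ⇒ local minimum; R''(3) = -4 < 0 ⇒ local maximum.
The local minimum is R(-1) = 10/3.

10/3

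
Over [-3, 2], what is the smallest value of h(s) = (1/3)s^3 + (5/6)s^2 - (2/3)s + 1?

143/162

The derivative is s^2 + (5/3)s - 2/3, which vanishes at s = -2 and s = 1/3.
Candidates: h(-3) = 3/2,  h(-2) = 3,  h(1/3) = 143/162,  h(2) = 17/3.
The minimum over the interval is 143/162, attained at s = 1/3.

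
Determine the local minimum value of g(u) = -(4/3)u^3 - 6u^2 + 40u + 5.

-535/3

Critical points: g'(u) = -4u^2 - 12u + 40 vanishes at u = -5, 2.
Since g''(u) = -8u - 12, we get g''(-5) = 28 > 0 ⇒ local minimum; g''(2) = -28 < 0 ⇒ local maximum.
The local minimum is g(-5) = -535/3.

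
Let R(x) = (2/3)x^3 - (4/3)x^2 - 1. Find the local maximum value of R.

-1

R'(x) = 2x^2 - (8/3)x. Setting R'(x) = 0 gives x ∈ {0, 4/3}.
Since R''(x) = 4x - 8/3, we get R''(0) = -8/3 < 0 ⇒ local maximum; R''(4/3) = 8/3 > 0 ⇒ local minimum.
The local maximum is R(0) = -1.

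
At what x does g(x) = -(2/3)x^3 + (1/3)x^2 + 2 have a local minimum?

g'(x) = -2x^2 + (2/3)x = 0 at x = 0, 1/3.
Since g''(x) = -4x + 2/3, we get g''(0) = 2/3 > 0 ⇒ local minimum; g''(1/3) = -2/3 < 0 ⇒ local maximum.
So the local minimum value is g(0) = 2.

0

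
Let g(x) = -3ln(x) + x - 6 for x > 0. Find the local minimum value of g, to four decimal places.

g'(x) = -3/x + 1 = 0 gives x = 3.
g''(x) = 3/x², which is positive for x > 0, so this is a local minimum.
g(3) = -3·ln(3) + 3 - 6 ≈ -6.2958.

-6.2958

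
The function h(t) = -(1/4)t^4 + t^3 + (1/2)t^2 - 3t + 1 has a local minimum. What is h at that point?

h'(t) = -t^3 + 3t^2 + t - 3 = 0 at t = -1, 1, 3.
Since h''(t) = -3t^2 + 6t + 1, we get h''(-1) = -8 < 0 ⇒ local maximum; h''(1) = 4 > 0 ⇒ local minimum; h''(3) = -8 < 0 ⇒ local maximum.
The local minimum is h(1) = -3/4.

-3/4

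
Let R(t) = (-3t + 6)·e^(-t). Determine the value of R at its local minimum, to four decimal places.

-0.1494

By the product rule, R'(t) = (3t - 9)·e^(-t). Since e^(-t) > 0, the only critical point is t = 3.
R''(3) has the same sign as 3 > 0, so this is a local minimum.
R(3) = (-3)·e^(-3) ≈ -0.1494.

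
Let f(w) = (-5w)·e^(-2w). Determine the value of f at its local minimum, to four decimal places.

-0.9197

f'(w) = (-5)·e^(-2w) + (-5w)·(-2)·e^(-2w) = (10w - 5)·e^(-2w). Since e^(-2w) > 0, the only critical point is w = 1/2.
f''(1/2) has the same sign as 10 > 0, so this is a local minimum.
f(1/2) = (-5/2)·e^(-1) ≈ -0.9197.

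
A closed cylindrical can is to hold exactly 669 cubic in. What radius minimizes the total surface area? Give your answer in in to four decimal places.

With radius r and height h, πr²h = 669 so h = 669/(πr²), and S(r) = 2πr² + 2πrh = 2πr² + 2·669/r.
S'(r) = 4πr − 2·669/r² = 0 ⇒ r³ = 669/(2π), so r ≈ 4.7397 and h = 2r ≈ 9.4794.
S''(r) = 4π + 4·669/r³ > 0, so this is the minimum; S ≈ 423.4466.

4.7397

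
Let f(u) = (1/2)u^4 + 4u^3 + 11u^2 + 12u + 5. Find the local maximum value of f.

Critical points: f'(u) = 2u^3 + 12u^2 + 22u + 12 vanishes at u = -3, -2, -1.
f''(u) = 6u^2 + 24u + 22. f''(-3) = 4 > 0 ⇒ local minimum; f''(-2) = -2 < 0 ⇒ local maximum; f''(-1) = 4 > 0 ⇒ local minimum.
The local maximum is f(-2) = 1.

1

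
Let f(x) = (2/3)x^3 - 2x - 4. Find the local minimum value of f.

f'(x) = 2x^2 - 2 = 0 at x = -1, 1.
Since f''(x) = 4x, we get f''(-1) = -4 < 0 ⇒ local maximum; f''(1) = 4 > 0 ⇒ local minimum.
The local minimum is f(1) = -16/3.

-16/3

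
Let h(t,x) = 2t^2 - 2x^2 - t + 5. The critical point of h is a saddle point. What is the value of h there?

39/8

∂h/∂t = 4t - 1 = 0 and ∂h/∂x = -4x = 0, so (t, x) = (1/4, 0).
The Hessian has h_{tt} = 4, h_{xx} = -4, h_{tx} = 0, giving D = -16 < 0, so the point is a saddle point.
h(1/4, 0) = 39/8.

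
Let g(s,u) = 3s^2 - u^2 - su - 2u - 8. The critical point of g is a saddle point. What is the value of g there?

-92/13

∂g/∂s = 6s - u = 0 and ∂g/∂u = -s - 2u - 2 = 0, so (s, u) = (-2/13, -12/13).
The Hessian has g_{ss} = 6, g_{uu} = -2, g_{su} = -1, giving D = -13 < 0, so the point is a saddle point.
g(-2/13, -12/13) = -92/13.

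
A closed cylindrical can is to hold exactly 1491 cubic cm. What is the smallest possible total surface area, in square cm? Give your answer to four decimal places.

722.4919

With radius r and height h, πr²h = 1491 so h = 1491/(πr²), and S(r) = 2πr² + 2πrh = 2πr² + 2·1491/r.
S'(r) = 4πr − 2·1491/r² = 0 ⇒ r³ = 1491/(2π), so r ≈ 6.1911 and h = 2r ≈ 12.3821.
S''(r) = 4π + 4·1491/r³ > 0, so this is the minimum; S ≈ 722.4919.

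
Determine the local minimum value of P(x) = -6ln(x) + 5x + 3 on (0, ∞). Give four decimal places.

P'(x) = -6/x + 5 = 0 gives x = 6/5.
P''(x) = 6/x², which is positive for x > 0, so this is a local minimum.
P(6/5) = -6·ln(6/5) + 6 + 3 ≈ 7.9061.

7.9061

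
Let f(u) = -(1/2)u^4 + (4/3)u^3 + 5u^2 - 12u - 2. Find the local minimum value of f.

f'(u) = -2u^3 + 4u^2 + 10u - 12. Setting f'(u) = 0 gives u ∈ {-2, 1, 3}.
f''(u) = -6u^2 + 8u + 10. f''(-2) = -30 < 0 ⇒ local maximum; f''(1) = 12 > 0 ⇒ local minimum; f''(3) = -20 < 0 ⇒ local maximum.
So the local minimum value is f(1) = -49/6.

-49/6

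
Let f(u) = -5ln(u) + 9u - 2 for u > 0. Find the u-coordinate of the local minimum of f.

f'(u) = -5/u + 9 = 0 gives u = 5/9.
f''(u) = 5/u², which is positive for u > 0, so this is a local minimum.
f(5/9) = -5·ln(5/9) + 5 - 2 ≈ 5.9389.

5/9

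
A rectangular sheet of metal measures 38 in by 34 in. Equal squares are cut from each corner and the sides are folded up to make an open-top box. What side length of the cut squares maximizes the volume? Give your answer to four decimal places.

5.9723

With cut size x, the volume is V(x) = x(38 − 2x)(34 − 2x) for 0 < x < 17.
V'(x) = 12x^2 − 288x + 1292. Setting V'(x) = 0 gives x ≈ 5.9723 (the root in (0, 17)).
V''(x) = 24x − 288 is negative there, so this is the maximum; V ≈ 3432.0555.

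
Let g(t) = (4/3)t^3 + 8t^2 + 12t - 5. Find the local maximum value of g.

-5

g'(t) = 4t^2 + 16t + 12. Setting g'(t) = 0 gives t ∈ {-3, -1}.
g''(t) = 8t + 16. g''(-3) = -8 < 0 ⇒ local maximum; g''(-1) = 8 > 0 ⇒ local minimum.
The local maximum is g(-3) = -5.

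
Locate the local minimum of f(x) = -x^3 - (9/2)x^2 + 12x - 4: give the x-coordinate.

f'(x) = -3x^2 - 9x + 12. Setting f'(x) = 0 gives x ∈ {-4, 1}.
Since f''(x) = -6x - 9, we get f''(-4) = 15 > 0 ⇒ local minimum; f''(1) = -15 < 0 ⇒ local maximum.
Thus f has its local minimum at x = -4, with value -60.

-4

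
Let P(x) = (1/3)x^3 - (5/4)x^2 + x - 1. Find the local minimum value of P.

-4/3

P'(x) = x^2 - (5/2)x + 1 = 0 at x = 1/2, 2.
Since P''(x) = 2x - 5/2, we get P''(1/2) = -3/2 < 0 ⇒ local maximum; P''(2) = 3/2 > 0 ⇒ local minimum.
So the local minimum value is P(2) = -4/3.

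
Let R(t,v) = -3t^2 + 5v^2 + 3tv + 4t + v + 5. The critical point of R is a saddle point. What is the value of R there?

∂R/∂t = -6t + 3v + 4 = 0 and ∂R/∂v = 3t + 10v + 1 = 0, so (t, v) = (37/69, -6/23).
The Hessian has R_{tt} = -6, R_{vv} = 10, R_{tv} = 3, giving D = -69 < 0, so the point is a saddle point.
R(37/69, -6/23) = 410/69.

410/69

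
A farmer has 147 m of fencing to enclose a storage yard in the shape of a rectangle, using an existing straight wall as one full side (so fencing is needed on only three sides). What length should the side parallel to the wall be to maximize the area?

147/2

Let the sides perpendicular to the wall have length x and the parallel side y, so 2x + y = 147 and the area is A = xy = x(147 − 2x).
A'(x) = 147 − 4x = 0 gives x = 147/4, and A''(x) = −4 < 0 confirms a maximum.
Then y = 147 − 2·147/4 = 147/2 and A = 21609/8.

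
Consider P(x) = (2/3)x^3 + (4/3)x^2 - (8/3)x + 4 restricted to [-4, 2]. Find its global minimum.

-20/3

P'(x) = 2x^2 + (8/3)x - 8/3, which vanishes at x = -2 and x = 2/3.
Evaluating at the critical points and endpoints: P(-4) = -20/3,  P(-2) = 28/3,  P(2/3) = 244/81,  P(2) = 28/3.
Hence the absolute minimum is -20/3 at x = -4.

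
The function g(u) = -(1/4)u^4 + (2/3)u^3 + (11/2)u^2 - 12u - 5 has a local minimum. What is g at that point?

g'(u) = -u^3 + 2u^2 + 11u - 12. Setting g'(u) = 0 gives u ∈ {-3, 1, 4}.
Since g''(u) = -3u^2 + 4u + 11, we get g''(-3) = -28 < 0 ⇒ local maximum; g''(1) = 12 > 0 ⇒ local minimum; g''(4) = -21 < 0 ⇒ local maximum.
Thus g has its local minimum at u = 1, with value -133/12.

-133/12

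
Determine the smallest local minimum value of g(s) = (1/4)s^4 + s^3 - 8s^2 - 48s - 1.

-193

g'(s) = s^3 + 3s^2 - 16s - 48 = 0 at s = -4, -3, 4.
Second-derivative test with g''(s) = 3s^2 + 6s - 16: g''(-4) = 8 > 0 ⇒ local minimum; g''(-3) = -7 < 0 ⇒ local maximum; g''(4) = 56 > 0 ⇒ local minimum.
Thus g has its smallest local minimum at s = 4, with value -193.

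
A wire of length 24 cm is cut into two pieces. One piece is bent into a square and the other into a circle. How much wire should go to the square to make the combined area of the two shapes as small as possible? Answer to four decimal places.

13.4424

Let x be the length used for the square. Square side x/4; circle radius (24−x)/(2π).
A(x) = (x/4)² + π·((24−x)/(2π))² = x²/16 + (24−x)²/(4π) for 0 ≤ x ≤ 24. A'(x) = x/8 − (24−x)/(2π) = 0 gives x = 4·24/(π+4) ≈ 13.4424.
A'' = 1/8 + 1/(2π) > 0, so this gives the minimum combined area; x ≈ 13.4424 cm to the square.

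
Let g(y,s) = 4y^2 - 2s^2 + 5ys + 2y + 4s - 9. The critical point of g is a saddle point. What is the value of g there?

∂g/∂y = 8y + 5s + 2 = 0 and ∂g/∂s = 5y - 4s + 4 = 0, so (y, s) = (-28/57, 22/57).
The Hessian has g_{yy} = 8, g_{ss} = -4, g_{ys} = 5, giving D = -57 < 0, so the point is a saddle point.
g(-28/57, 22/57) = -497/57.

-497/57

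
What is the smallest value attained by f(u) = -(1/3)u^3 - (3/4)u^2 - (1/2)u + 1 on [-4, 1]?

The derivative is -u^2 - (3/2)u - 1/2, which vanishes at u = -1 and u = -1/2.
Candidates: f(-4) = 37/3; f(-1) = 13/12; f(-1/2) = 53/48; f(1) = -7/12.
The minimum over the interval is -7/12, attained at u = 1.

-7/12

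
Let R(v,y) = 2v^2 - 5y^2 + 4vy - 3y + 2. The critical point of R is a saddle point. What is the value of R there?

∂R/∂v = 4v + 4y = 0 and ∂R/∂y = 4v - 10y - 3 = 0, so (v, y) = (3/14, -3/14).
The Hessian has R_{vv} = 4, R_{yy} = -10, R_{vy} = 4, giving D = -56 < 0, so the point is a saddle point.
R(3/14, -3/14) = 65/28.

65/28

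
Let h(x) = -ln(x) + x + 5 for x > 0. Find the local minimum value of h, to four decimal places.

h'(x) = -1/x + 1 = 0 gives x = 1.
h''(x) = 1/x², which is positive for x > 0, so this is a local minimum.
h(1) = -1·ln(1) + 1 + 5 ≈ 6.0000.

6.0000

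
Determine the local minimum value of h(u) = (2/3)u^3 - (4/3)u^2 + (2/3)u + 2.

2

h'(u) = 2u^2 - (8/3)u + 2/3. Setting h'(u) = 0 gives u ∈ {1/3, 1}.
h''(u) = 4u - 8/3. h''(1/3) = -4/3 < 0 ⇒ local maximum; h''(1) = 4/3 > 0 ⇒ local minimum.
So the local minimum value is h(1) = 2.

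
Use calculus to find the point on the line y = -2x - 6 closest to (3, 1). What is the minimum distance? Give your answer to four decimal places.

5.8138

Minimize D(x)^2 = (x - 3)^2 + (-2x - 7)^2.
d/dx[D^2] = 2(x - 3) + 2·(-2)·(-2x - 7) = 0 ⇒ x = -11/5.
Then y = -8/5 and the distance is √(169/5) ≈ 5.8138.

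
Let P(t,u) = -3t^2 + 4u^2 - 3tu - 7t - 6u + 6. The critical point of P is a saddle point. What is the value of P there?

556/57

∂P/∂t = -6t - 3u - 7 = 0 and ∂P/∂u = -3t + 8u - 6 = 0, so (t, u) = (-74/57, 5/19).
The Hessian has P_{tt} = -6, P_{uu} = 8, P_{tu} = -3, giving D = -57 < 0, so the point is a saddle point.
P(-74/57, 5/19) = 556/57.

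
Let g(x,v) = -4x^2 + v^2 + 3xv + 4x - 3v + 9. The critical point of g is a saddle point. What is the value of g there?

∂g/∂x = -8x + 3v + 4 = 0 and ∂g/∂v = 3x + 2v - 3 = 0, so (x, v) = (17/25, 12/25).
The Hessian has g_{xx} = -8, g_{vv} = 2, g_{xv} = 3, giving D = -25 < 0, so the point is a saddle point.
g(17/25, 12/25) = 241/25.

241/25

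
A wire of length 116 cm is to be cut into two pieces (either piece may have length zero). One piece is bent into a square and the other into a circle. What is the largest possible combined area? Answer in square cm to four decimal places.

Let x be the length used for the square. Square side x/4; circle radius (116−x)/(2π).
A(x) = (x/4)² + π·((116−x)/(2π))² = x²/16 + (116−x)²/(4π) for 0 ≤ x ≤ 116. A'(x) = x/8 − (116−x)/(2π) = 0 gives x = 4·116/(π+4) ≈ 64.9715.
A'' > 0, so the interior critical point is a minimum; the maximum is at an endpoint. A(0) = 1070.7945 and A(116) = 841.0000, so the largest area is 1070.7945.

1070.7945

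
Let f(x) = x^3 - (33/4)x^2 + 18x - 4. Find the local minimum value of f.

0

f'(x) = 3x^2 - (33/2)x + 18 = 0 at x = 3/2, 4.
f''(x) = 6x - 33/2. f''(3/2) = -15/2 < 0 ⇒ local maximum; f''(4) = 15/2 > 0 ⇒ local minimum.
So the local minimum value is f(4) = 0.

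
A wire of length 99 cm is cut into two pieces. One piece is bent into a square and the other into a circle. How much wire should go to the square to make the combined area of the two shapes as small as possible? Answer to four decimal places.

Let x be the length used for the square. Square side x/4; circle radius (99−x)/(2π).
A(x) = (x/4)² + π·((99−x)/(2π))² = x²/16 + (99−x)²/(4π) for 0 ≤ x ≤ 99. A'(x) = x/8 − (99−x)/(2π) = 0 gives x = 4·99/(π+4) ≈ 55.4498.
A'' = 1/8 + 1/(2π) > 0, so this gives the minimum combined area; x ≈ 55.4498 cm to the square.

55.4498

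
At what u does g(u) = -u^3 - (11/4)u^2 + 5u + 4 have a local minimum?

-5/2

Critical points: g'(u) = -3u^2 - (11/2)u + 5 vanishes at u = -5/2, 2/3.
Second-derivative test with g''(u) = -6u - 11/2: g''(-5/2) = 19/2 > 0 ⇒ local minimum; g''(2/3) = -19/2 < 0 ⇒ local maximum.
So the local minimum value is g(-5/2) = -161/16.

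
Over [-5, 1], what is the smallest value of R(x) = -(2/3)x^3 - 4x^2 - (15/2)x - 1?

-79/6

R'(x) = -2x^2 - 8x - 15/2, which vanishes at x = -5/2 and x = -3/2.
Compare values at every candidate in [-5, 1]: R(-5) = 119/6, R(-5/2) = 19/6, R(-3/2) = 7/2, R(1) = -79/6.
The minimum over the interval is -79/6, attained at x = 1.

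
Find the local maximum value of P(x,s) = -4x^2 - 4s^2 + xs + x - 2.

-122/63

∂P/∂x = -8x + s + 1 = 0 and ∂P/∂s = x - 8s = 0, so (x, s) = (8/63, 1/63).
The Hessian has P_{xx} = -8, P_{ss} = -8, P_{xs} = 1, giving D = 63 > 0 with P_{xx} < 0, so the point is a local maximum.
P(8/63, 1/63) = -122/63.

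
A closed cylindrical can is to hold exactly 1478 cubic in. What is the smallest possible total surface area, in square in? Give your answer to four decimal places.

718.2862

With radius r and height h, πr²h = 1478 so h = 1478/(πr²), and S(r) = 2πr² + 2πrh = 2πr² + 2·1478/r.
S'(r) = 4πr − 2·1478/r² = 0 ⇒ r³ = 1478/(2π), so r ≈ 6.1730 and h = 2r ≈ 12.3461.
S''(r) = 4π + 4·1478/r³ > 0, so this is the minimum; S ≈ 718.2862.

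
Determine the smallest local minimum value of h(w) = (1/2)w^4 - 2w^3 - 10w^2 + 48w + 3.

Critical points: h'(w) = 2w^3 - 6w^2 - 20w + 48 vanishes at w = -3, 2, 4.
Since h''(w) = 6w^2 - 12w - 20, we get h''(-3) = 70 > 0 ⇒ local minimum; h''(2) = -20 < 0 ⇒ local maximum; h''(4) = 28 > 0 ⇒ local minimum.
So the smallest local minimum value is h(-3) = -273/2.

-273/2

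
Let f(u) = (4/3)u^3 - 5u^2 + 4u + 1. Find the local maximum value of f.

23/12

f'(u) = 4u^2 - 10u + 4. Setting f'(u) = 0 gives u ∈ {1/2, 2}.
f''(u) = 8u - 10. f''(1/2) = -6 < 0 ⇒ local maximum; f''(2) = 6 > 0 ⇒ local minimum.
The local maximum is f(1/2) = 23/12.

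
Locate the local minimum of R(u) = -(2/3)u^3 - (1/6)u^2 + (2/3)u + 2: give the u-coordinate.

R'(u) = -2u^2 - (1/3)u + 2/3 = 0 at u = -2/3, 1/2.
Since R''(u) = -4u - 1/3, we get R''(-2/3) = 7/3 > 0 ⇒ local minimum; R''(1/2) = -7/3 < 0 ⇒ local maximum.
The local minimum is R(-2/3) = 136/81.

-2/3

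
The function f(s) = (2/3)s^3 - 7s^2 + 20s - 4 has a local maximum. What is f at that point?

40/3

f'(s) = 2s^2 - 14s + 20. Setting f'(s) = 0 gives s ∈ {2, 5}.
Second-derivative test with f''(s) = 4s - 14: f''(2) = -6 < 0 ⇒ local maximum; f''(5) = 6 > 0 ⇒ local minimum.
The local maximum is f(2) = 40/3.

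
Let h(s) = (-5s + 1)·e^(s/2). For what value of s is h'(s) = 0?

h'(s) = (-5)·e^(s/2) + (-5s + 1)·(1/2)·e^(s/2) = (-(5/2)s - 9/2)·e^(s/2). Since e^(s/2) > 0, the only critical point is s = -9/5.
h''(-9/5) has the same sign as -5/2 < 0, so this is a local maximum.
h(-9/5) = (10)·e^(-9/10) ≈ 4.0657.

-9/5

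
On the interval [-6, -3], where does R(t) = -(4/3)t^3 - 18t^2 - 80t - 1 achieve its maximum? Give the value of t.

-6

Differentiating, R'(t) = -4t^2 - 36t - 80; which vanishes at t = -5 and t = -4.
Candidates: R(-6) = 119; R(-5) = 347/3; R(-4) = 349/3; R(-3) = 113.
The maximum over the interval is 119, attained at t = -6.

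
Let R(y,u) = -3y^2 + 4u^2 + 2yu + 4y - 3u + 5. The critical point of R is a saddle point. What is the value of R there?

∂R/∂y = -6y + 2u + 4 = 0 and ∂R/∂u = 2y + 8u - 3 = 0, so (y, u) = (19/26, 5/26).
The Hessian has R_{yy} = -6, R_{uu} = 8, R_{yu} = 2, giving D = -52 < 0, so the point is a saddle point.
R(19/26, 5/26) = 321/52.

321/52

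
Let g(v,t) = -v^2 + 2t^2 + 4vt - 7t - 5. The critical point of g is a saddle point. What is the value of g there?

∂g/∂v = -2v + 4t = 0 and ∂g/∂t = 4v + 4t - 7 = 0, so (v, t) = (7/6, 7/12).
The Hessian has g_{vv} = -2, g_{tt} = 4, g_{vt} = 4, giving D = -24 < 0, so the point is a saddle point.
g(7/6, 7/12) = -169/24.

-169/24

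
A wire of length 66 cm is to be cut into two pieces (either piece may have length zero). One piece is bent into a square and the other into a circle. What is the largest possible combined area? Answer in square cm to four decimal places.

Let x be the length used for the square. Square side x/4; circle radius (66−x)/(2π).
A(x) = (x/4)² + π·((66−x)/(2π))² = x²/16 + (66−x)²/(4π) for 0 ≤ x ≤ 66. A'(x) = x/8 − (66−x)/(2π) = 0 gives x = 4·66/(π+4) ≈ 36.9665.
A'' > 0, so the interior critical point is a minimum; the maximum is at an endpoint. A(0) = 346.6395 and A(66) = 272.2500, so the largest area is 346.6395.

346.6395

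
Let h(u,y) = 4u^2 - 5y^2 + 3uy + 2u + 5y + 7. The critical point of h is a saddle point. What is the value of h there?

∂h/∂u = 8u + 3y + 2 = 0 and ∂h/∂y = 3u - 10y + 5 = 0, so (u, y) = (-35/89, 34/89).
The Hessian has h_{uu} = 8, h_{yy} = -10, h_{uy} = 3, giving D = -89 < 0, so the point is a saddle point.
h(-35/89, 34/89) = 673/89.

673/89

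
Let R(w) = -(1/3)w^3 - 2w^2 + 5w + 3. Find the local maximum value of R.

17/3

R'(w) = -w^2 - 4w + 5 = 0 at w = -5, 1.
R''(w) = -2w - 4. R''(-5) = 6 > 0 ⇒ local minimum; R''(1) = -6 < 0 ⇒ local maximum.
The local maximum is R(1) = 17/3.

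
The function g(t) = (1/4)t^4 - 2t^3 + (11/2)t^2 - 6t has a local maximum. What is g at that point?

-2

Critical points: g'(t) = t^3 - 6t^2 + 11t - 6 vanishes at t = 1, 2, 3.
Since g''(t) = 3t^2 - 12t + 11, we get g''(1) = 2 > 0 ⇒ local minimum; g''(2) = -1 < 0 ⇒ local maximum; g''(3) = 2 > 0 ⇒ local minimum.
So the local maximum value is g(2) = -2.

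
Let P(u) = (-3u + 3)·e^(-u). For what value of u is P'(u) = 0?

Differentiating with the product rule gives P'(u) = (3u - 6)·e^(-u). Since e^(-u) > 0, the only critical point is u = 2.
P''(2) has the same sign as 3 > 0, so this is a local minimum.
P(2) = (-3)·e^(-2) ≈ -0.4060.

2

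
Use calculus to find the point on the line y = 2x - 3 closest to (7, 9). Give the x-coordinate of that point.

31/5

Minimize D(x)^2 = (x - 7)^2 + (2x - 12)^2.
d/dx[D^2] = 2(x - 7) + 2·2·(2x - 12) = 0 ⇒ x = 31/5.
Then y = 47/5 and the distance is √(4/5) ≈ 0.8944.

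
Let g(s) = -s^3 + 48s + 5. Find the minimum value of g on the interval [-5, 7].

-123

The derivative is -3s^2 + 48, which vanishes at s = -4 and s = 4.
Compare values at every candidate in [-5, 7]: g(-5) = -110, g(-4) = -123, g(4) = 133, g(7) = -2.
So the minimum is g(-4) = -123.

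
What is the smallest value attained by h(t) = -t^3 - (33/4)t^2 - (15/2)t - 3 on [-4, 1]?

-41

Differentiating, h'(t) = -3t^2 - (33/2)t - 15/2; whose only zero in [-4, 1] is t = -1/2.
Candidates: h(-4) = -41; h(-1/2) = -19/16; h(1) = -79/4.
Hence the absolute minimum is -41 at t = -4.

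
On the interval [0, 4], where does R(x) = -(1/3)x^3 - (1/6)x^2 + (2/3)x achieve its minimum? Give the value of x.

Differentiating, R'(x) = -x^2 - (1/3)x + 2/3; whose only zero in [0, 4] is x = 2/3.
Evaluating at the critical points and endpoints: R(0) = 0,  R(2/3) = 22/81,  R(4) = -64/3.
So the minimum is R(4) = -64/3.

4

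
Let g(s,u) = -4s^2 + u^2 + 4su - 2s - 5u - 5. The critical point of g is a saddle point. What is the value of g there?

-37/4

∂g/∂s = -8s + 4u - 2 = 0 and ∂g/∂u = 4s + 2u - 5 = 0, so (s, u) = (1/2, 3/2).
The Hessian has g_{ss} = -8, g_{uu} = 2, g_{su} = 4, giving D = -32 < 0, so the point is a saddle point.
g(1/2, 3/2) = -37/4.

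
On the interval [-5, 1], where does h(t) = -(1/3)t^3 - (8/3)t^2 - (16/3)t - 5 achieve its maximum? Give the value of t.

Differentiating, h'(t) = -t^2 - (16/3)t - 16/3; which vanishes at t = -4 and t = -4/3.
Candidates: h(-5) = -10/3,  h(-4) = -5,  h(-4/3) = -149/81,  h(1) = -40/3.
Hence the absolute maximum is -149/81 at t = -4/3.

-4/3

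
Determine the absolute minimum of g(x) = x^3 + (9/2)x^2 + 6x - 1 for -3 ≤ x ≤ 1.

-11/2

The derivative is 3x^2 + 9x + 6, which vanishes at x = -2 and x = -1.
Candidates: g(-3) = -11/2, g(-2) = -3, g(-1) = -7/2, g(1) = 21/2.
So the minimum is g(-3) = -11/2.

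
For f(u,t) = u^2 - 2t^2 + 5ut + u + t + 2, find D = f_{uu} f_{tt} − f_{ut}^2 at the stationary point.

∂f/∂u = 2u + 5t + 1 = 0 and ∂f/∂t = 5u - 4t + 1 = 0, so (u, t) = (-3/11, -1/11).
The Hessian has f_{uu} = 2, f_{tt} = -4, f_{ut} = 5, giving D = -33 < 0, so the point is a saddle point.
D = (2)·(-4) − (5)^2 = -33.

-33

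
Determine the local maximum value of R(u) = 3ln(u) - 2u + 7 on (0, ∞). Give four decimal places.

R'(u) = 3/u − 2 = 0 gives u = 3/2.
R''(u) = -3/u², which is negative for u > 0, so this is a local maximum.
R(3/2) = 3·ln(3/2) - 3 + 7 ≈ 5.2164.

5.2164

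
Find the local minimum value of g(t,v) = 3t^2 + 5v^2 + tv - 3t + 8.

427/59

∂g/∂t = 6t + v - 3 = 0 and ∂g/∂v = t + 10v = 0, so (t, v) = (30/59, -3/59).
The Hessian has g_{tt} = 6, g_{vv} = 10, g_{tv} = 1, giving D = 59 > 0 with g_{tt} > 0, so the point is a local minimum.
g(30/59, -3/59) = 427/59.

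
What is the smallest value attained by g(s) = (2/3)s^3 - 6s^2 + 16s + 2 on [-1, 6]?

-62/3

The derivative is 2s^2 - 12s + 16, which vanishes at s = 2 and s = 4.
Compare values at every candidate in [-1, 6]: g(-1) = -62/3; g(2) = 46/3; g(4) = 38/3; g(6) = 26.
Hence the absolute minimum is -62/3 at s = -1.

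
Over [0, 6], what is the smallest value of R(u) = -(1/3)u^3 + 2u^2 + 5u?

0

The derivative is -u^2 + 4u + 5, whose only zero in [0, 6] is u = 5.
Evaluating at the critical points and endpoints: R(0) = 0; R(5) = 100/3; R(6) = 30.
So the minimum is R(0) = 0.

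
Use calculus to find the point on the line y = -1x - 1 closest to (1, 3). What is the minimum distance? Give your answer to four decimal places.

3.5355

Minimize D(x)^2 = (x - 1)^2 + (-x - 4)^2.
d/dx[D^2] = 2(x - 1) + 2·(-1)·(-x - 4) = 0 ⇒ x = -3/2.
Then y = 1/2 and the distance is √(25/2) ≈ 3.5355.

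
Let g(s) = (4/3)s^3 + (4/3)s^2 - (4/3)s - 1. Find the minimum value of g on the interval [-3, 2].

g'(s) = 4s^2 + (8/3)s - 4/3, which vanishes at s = -1 and s = 1/3.
Evaluating at the critical points and endpoints: g(-3) = -21,  g(-1) = 1/3,  g(1/3) = -101/81,  g(2) = 37/3.
So the minimum is g(-3) = -21.

-21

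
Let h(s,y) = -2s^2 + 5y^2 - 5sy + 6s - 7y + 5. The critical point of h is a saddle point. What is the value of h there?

∂h/∂s = -4s - 5y + 6 = 0 and ∂h/∂y = -5s + 10y - 7 = 0, so (s, y) = (5/13, 58/65).
The Hessian has h_{ss} = -4, h_{yy} = 10, h_{sy} = -5, giving D = -65 < 0, so the point is a saddle point.
h(5/13, 58/65) = 197/65.

197/65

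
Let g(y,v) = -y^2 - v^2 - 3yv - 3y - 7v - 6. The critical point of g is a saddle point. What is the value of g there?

-5

∂g/∂y = -2y - 3v - 3 = 0 and ∂g/∂v = -3y - 2v - 7 = 0, so (y, v) = (-3, 1).
The Hessian has g_{yy} = -2, g_{vv} = -2, g_{yv} = -3, giving D = -5 < 0, so the point is a saddle point.
g(-3, 1) = -5.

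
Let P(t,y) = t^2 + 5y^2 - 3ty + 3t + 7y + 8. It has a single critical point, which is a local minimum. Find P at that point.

∂P/∂t = 2t - 3y + 3 = 0 and ∂P/∂y = -3t + 10y + 7 = 0, so (t, y) = (-51/11, -23/11).
The Hessian has P_{tt} = 2, P_{yy} = 10, P_{ty} = -3, giving D = 11 > 0 with P_{tt} > 0, so the point is a local minimum.
P(-51/11, -23/11) = -69/11.

-69/11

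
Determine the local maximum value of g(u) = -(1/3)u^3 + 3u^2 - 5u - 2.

g'(u) = -u^2 + 6u - 5 = 0 at u = 1, 5.
Since g''(u) = -2u + 6, we get g''(1) = 4 > 0 ⇒ local minimum; g''(5) = -4 < 0 ⇒ local maximum.
Thus g has its local maximum at u = 5, with value 19/3.

19/3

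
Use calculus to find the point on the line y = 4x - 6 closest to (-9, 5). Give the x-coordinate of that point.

Minimize D(x)^2 = (x + 9)^2 + (4x - 11)^2.
d/dx[D^2] = 2(x + 9) + 2·4·(4x - 11) = 0 ⇒ x = 35/17.
Then y = 38/17 and the distance is √(2209/17) ≈ 11.3992.

35/17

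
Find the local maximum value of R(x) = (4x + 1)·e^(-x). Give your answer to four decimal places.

R'(x) = 4·e^(-x) + (4x + 1)·(-1)·e^(-x) = (-4x + 3)·e^(-x). Since e^(-x) > 0, the only critical point is x = 3/4.
R''(3/4) has the same sign as -4 < 0, so this is a local maximum.
R(3/4) = (4)·e^(-3/4) ≈ 1.8895.

1.8895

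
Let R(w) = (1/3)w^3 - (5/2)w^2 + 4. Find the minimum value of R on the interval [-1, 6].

Differentiating, R'(w) = w^2 - 5w; which vanishes at w = 0 and w = 5.
Candidates: R(-1) = 7/6; R(0) = 4; R(5) = -101/6; R(6) = -14.
The minimum over the interval is -101/6, attained at w = 5.

-101/6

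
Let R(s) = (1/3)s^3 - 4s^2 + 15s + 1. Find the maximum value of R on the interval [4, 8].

107/3

R'(s) = s^2 - 8s + 15, whose only zero in [4, 8] is s = 5.
Evaluating at the critical points and endpoints: R(4) = 55/3; R(5) = 53/3; R(8) = 107/3.
So the maximum is R(8) = 107/3.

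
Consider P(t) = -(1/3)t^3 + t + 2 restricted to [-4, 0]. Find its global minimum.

4/3

Differentiating, P'(t) = -t^2 + 1; whose only zero in [-4, 0] is t = -1.
Candidates: P(-4) = 58/3; P(-1) = 4/3; P(0) = 2.
So the minimum is P(-1) = 4/3.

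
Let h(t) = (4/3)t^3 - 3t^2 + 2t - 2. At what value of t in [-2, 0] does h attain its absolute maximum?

h'(t) = 4t^2 - 6t + 2, which has no zeros in [-2, 0].
Compare values at every candidate in [-2, 0]: h(-2) = -86/3; h(0) = -2.
Hence the absolute maximum is -2 at t = 0.

0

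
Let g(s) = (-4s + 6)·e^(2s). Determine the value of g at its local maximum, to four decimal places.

By the product rule, g'(s) = (-8s + 8)·e^(2s). Since e^(2s) > 0, the only critical point is s = 1.
g''(1) has the same sign as -8 < 0, so this is a local maximum.
g(1) = (2)·e^(2) ≈ 14.7781.

14.7781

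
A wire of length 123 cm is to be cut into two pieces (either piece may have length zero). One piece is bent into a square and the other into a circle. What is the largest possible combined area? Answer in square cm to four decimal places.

1203.9276

Let x be the length used for the square. Square side x/4; circle radius (123−x)/(2π).
A(x) = (x/4)² + π·((123−x)/(2π))² = x²/16 + (123−x)²/(4π) for 0 ≤ x ≤ 123. A'(x) = x/8 − (123−x)/(2π) = 0 gives x = 4·123/(π+4) ≈ 68.8922.
A'' > 0, so the interior critical point is a minimum; the maximum is at an endpoint. A(0) = 1203.9276 and A(123) = 945.5625, so the largest area is 1203.9276.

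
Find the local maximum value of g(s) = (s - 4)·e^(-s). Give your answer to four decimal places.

g'(s) = 1·e^(-s) + (s - 4)·(-1)·e^(-s) = (-s + 5)·e^(-s). Since e^(-s) > 0, the only critical point is s = 5.
g''(5) has the same sign as -1 < 0, so this is a local maximum.
g(5) = (1)·e^(-5) ≈ 0.0067.

0.0067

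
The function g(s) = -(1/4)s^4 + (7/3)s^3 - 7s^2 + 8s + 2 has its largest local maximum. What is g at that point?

Critical points: g'(s) = -s^3 + 7s^2 - 14s + 8 vanishes at s = 1, 2, 4.
g''(s) = -3s^2 + 14s - 14. g''(1) = -3 < 0 ⇒ local maximum; g''(2) = 2 > 0 ⇒ local minimum; g''(4) = -6 < 0 ⇒ local maximum.
Thus g has its largest local maximum at s = 4, with value 22/3.

22/3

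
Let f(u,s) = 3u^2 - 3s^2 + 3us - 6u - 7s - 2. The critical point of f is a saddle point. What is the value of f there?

-59/15

∂f/∂u = 6u + 3s - 6 = 0 and ∂f/∂s = 3u - 6s - 7 = 0, so (u, s) = (19/15, -8/15).
The Hessian has f_{uu} = 6, f_{ss} = -6, f_{us} = 3, giving D = -45 < 0, so the point is a saddle point.
f(19/15, -8/15) = -59/15.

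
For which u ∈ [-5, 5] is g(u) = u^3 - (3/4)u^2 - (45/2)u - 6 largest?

g'(u) = 3u^2 - (3/2)u - 45/2, which vanishes at u = -5/2 and u = 3.
Evaluating at the critical points and endpoints: g(-5) = -149/4; g(-5/2) = 479/16; g(3) = -213/4; g(5) = -49/4.
The maximum over the interval is 479/16, attained at u = -5/2.

-5/2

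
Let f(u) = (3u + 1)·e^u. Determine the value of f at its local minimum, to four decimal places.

-0.7908

By the product rule, f'(u) = (3u + 4)·e^u. Since e^u > 0, the only critical point is u = -4/3.
f''(-4/3) has the same sign as 3 > 0, so this is a local minimum.
f(-4/3) = (-3)·e^(-4/3) ≈ -0.7908.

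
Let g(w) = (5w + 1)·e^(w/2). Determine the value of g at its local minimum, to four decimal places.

By the product rule, g'(w) = ((5/2)w + 11/2)·e^(w/2). Since e^(w/2) > 0, the only critical point is w = -11/5.
g''(-11/5) has the same sign as 5/2 > 0, so this is a local minimum.
g(-11/5) = (-10)·e^(-11/10) ≈ -3.3287.

-3.3287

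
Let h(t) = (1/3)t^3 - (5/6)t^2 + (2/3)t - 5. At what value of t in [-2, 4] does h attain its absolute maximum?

4

The derivative is t^2 - (5/3)t + 2/3, which vanishes at t = 2/3 and t = 1.
Evaluating at the critical points and endpoints: h(-2) = -37/3; h(2/3) = -391/81; h(1) = -29/6; h(4) = 17/3.
So the maximum is h(4) = 17/3.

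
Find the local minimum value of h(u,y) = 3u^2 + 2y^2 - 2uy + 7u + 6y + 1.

∂h/∂u = 6u - 2y + 7 = 0 and ∂h/∂y = -2u + 4y + 6 = 0, so (u, y) = (-2, -5/2).
The Hessian has h_{uu} = 6, h_{yy} = 4, h_{uy} = -2, giving D = 20 > 0 with h_{uu} > 0, so the point is a local minimum.
h(-2, -5/2) = -27/2.

-27/2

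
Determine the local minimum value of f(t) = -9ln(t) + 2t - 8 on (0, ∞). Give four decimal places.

-12.5367

f'(t) = -9/t + 2 = 0 gives t = 9/2.
f''(t) = 9/t², which is positive for t > 0, so this is a local minimum.
f(9/2) = -9·ln(9/2) + 9 - 8 ≈ -12.5367.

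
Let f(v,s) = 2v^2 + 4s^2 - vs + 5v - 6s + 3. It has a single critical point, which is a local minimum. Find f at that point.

∂f/∂v = 4v - s + 5 = 0 and ∂f/∂s = -v + 8s - 6 = 0, so (v, s) = (-34/31, 19/31).
The Hessian has f_{vv} = 4, f_{ss} = 8, f_{vs} = -1, giving D = 31 > 0 with f_{vv} > 0, so the point is a local minimum.
f(-34/31, 19/31) = -49/31.

-49/31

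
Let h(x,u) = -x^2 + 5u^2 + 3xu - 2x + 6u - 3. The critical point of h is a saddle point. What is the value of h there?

-67/29

∂h/∂x = -2x + 3u - 2 = 0 and ∂h/∂u = 3x + 10u + 6 = 0, so (x, u) = (-38/29, -6/29).
The Hessian has h_{xx} = -2, h_{uu} = 10, h_{xu} = 3, giving D = -29 < 0, so the point is a saddle point.
h(-38/29, -6/29) = -67/29.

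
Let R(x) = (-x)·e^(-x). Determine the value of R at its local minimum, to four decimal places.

Differentiating with the product rule gives R'(x) = (x - 1)·e^(-x). Since e^(-x) > 0, the only critical point is x = 1.
R''(1) has the same sign as 1 > 0, so this is a local minimum.
R(1) = (-1)·e^(-1) ≈ -0.3679.

-0.3679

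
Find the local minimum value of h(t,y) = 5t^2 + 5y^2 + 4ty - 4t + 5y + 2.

-39/28

∂h/∂t = 10t + 4y - 4 = 0 and ∂h/∂y = 4t + 10y + 5 = 0, so (t, y) = (5/7, -11/14).
The Hessian has h_{tt} = 10, h_{yy} = 10, h_{ty} = 4, giving D = 84 > 0 with h_{tt} > 0, so the point is a local minimum.
h(5/7, -11/14) = -39/28.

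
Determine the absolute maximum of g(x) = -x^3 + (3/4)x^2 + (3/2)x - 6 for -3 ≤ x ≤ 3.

The derivative is -3x^2 + (3/2)x + 3/2, which vanishes at x = -1/2 and x = 1.
Evaluating at the critical points and endpoints: g(-3) = 93/4,  g(-1/2) = -103/16,  g(1) = -19/4,  g(3) = -87/4.
So the maximum is g(-3) = 93/4.

93/4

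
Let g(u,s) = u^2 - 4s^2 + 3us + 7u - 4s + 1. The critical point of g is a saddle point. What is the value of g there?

-71/25

∂g/∂u = 2u + 3s + 7 = 0 and ∂g/∂s = 3u - 8s - 4 = 0, so (u, s) = (-44/25, -29/25).
The Hessian has g_{uu} = 2, g_{ss} = -8, g_{us} = 3, giving D = -25 < 0, so the point is a saddle point.
g(-44/25, -29/25) = -71/25.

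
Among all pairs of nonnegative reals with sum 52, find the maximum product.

With x + y = 52, the product is P(x) = x(52 − x).
P'(x) = 52 − 2x = 0 gives x = 26; P'' = −2 < 0, so this is the maximum.
P = 26·26 = 676.

676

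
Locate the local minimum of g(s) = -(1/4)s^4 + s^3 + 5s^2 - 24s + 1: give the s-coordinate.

2

Critical points: g'(s) = -s^3 + 3s^2 + 10s - 24 vanishes at s = -3, 2, 4.
Second-derivative test with g''(s) = -3s^2 + 6s + 10: g''(-3) = -35 < 0 ⇒ local maximum; g''(2) = 10 > 0 ⇒ local minimum; g''(4) = -14 < 0 ⇒ local maximum.
Thus g has its local minimum at s = 2, with value -23.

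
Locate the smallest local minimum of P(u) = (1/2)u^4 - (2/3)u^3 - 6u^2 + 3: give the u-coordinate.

3

Critical points: P'(u) = 2u^3 - 2u^2 - 12u vanishes at u = -2, 0, 3.
Second-derivative test with P''(u) = 6u^2 - 4u - 12: P''(-2) = 20 > 0 ⇒ local minimum; P''(0) = -12 < 0 ⇒ local maximum; P''(3) = 30 > 0 ⇒ local minimum.
So the smallest local minimum value is P(3) = -57/2.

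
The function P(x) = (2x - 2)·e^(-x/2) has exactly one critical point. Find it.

3

By the product rule, P'(x) = (-x + 3)·e^(-x/2). Since e^(-x/2) > 0, the only critical point is x = 3.
P''(3) has the same sign as -1 < 0, so this is a local maximum.
P(3) = (4)·e^(-3/2) ≈ 0.8925.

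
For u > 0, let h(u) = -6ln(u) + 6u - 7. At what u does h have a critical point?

1

h'(u) = -6/u + 6 = 0 gives u = 1.
h''(u) = 6/u², which is positive for u > 0, so this is a local minimum.
h(1) = -6·ln(1) + 6 - 7 ≈ -1.0000.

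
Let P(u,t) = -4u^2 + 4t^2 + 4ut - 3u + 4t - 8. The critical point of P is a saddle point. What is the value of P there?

-31/4

∂P/∂u = -8u + 4t - 3 = 0 and ∂P/∂t = 4u + 8t + 4 = 0, so (u, t) = (-1/2, -1/4).
The Hessian has P_{uu} = -8, P_{tt} = 8, P_{ut} = 4, giving D = -80 < 0, so the point is a saddle point.
P(-1/2, -1/4) = -31/4.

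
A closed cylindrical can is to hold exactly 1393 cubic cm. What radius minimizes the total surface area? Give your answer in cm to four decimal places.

With radius r and height h, πr²h = 1393 so h = 1393/(πr²), and S(r) = 2πr² + 2πrh = 2πr² + 2·1393/r.
S'(r) = 4πr − 2·1393/r² = 0 ⇒ r³ = 1393/(2π), so r ≈ 6.0523 and h = 2r ≈ 12.1047.
S''(r) = 4π + 4·1393/r³ > 0, so this is the minimum; S ≈ 690.4761.

6.0523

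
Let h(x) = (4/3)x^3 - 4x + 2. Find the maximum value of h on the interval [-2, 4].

214/3

Differentiating, h'(x) = 4x^2 - 4; which vanishes at x = -1 and x = 1.
Candidates: h(-2) = -2/3,  h(-1) = 14/3,  h(1) = -2/3,  h(4) = 214/3.
The maximum over the interval is 214/3, attained at x = 4.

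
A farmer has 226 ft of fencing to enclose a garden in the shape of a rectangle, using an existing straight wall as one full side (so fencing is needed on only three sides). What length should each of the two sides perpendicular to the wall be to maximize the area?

113/2

Let the sides perpendicular to the wall have length x and the parallel side y, so 2x + y = 226 and the area is A = xy = x(226 − 2x).
A'(x) = 226 − 4x = 0 gives x = 113/2, and A''(x) = −4 < 0 confirms a maximum.
Then y = 226 − 2·113/2 = 113 and A = 12769/2.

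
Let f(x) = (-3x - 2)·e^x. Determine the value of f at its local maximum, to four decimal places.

0.5666

By the product rule, f'(x) = (-3x - 5)·e^x. Since e^x > 0, the only critical point is x = -5/3.
f''(-5/3) has the same sign as -3 < 0, so this is a local maximum.
f(-5/3) = (3)·e^(-5/3) ≈ 0.5666.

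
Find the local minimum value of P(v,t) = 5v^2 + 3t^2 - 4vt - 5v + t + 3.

∂P/∂v = 10v - 4t - 5 = 0 and ∂P/∂t = -4v + 6t + 1 = 0, so (v, t) = (13/22, 5/22).
The Hessian has P_{vv} = 10, P_{tt} = 6, P_{vt} = -4, giving D = 44 > 0 with P_{vv} > 0, so the point is a local minimum.
P(13/22, 5/22) = 18/11.

18/11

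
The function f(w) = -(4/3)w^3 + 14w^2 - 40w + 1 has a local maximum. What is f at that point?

f'(w) = -4w^2 + 28w - 40. Setting f'(w) = 0 gives w ∈ {2, 5}.
f''(w) = -8w + 28. f''(2) = 12 > 0 ⇒ local minimum; f''(5) = -12 < 0 ⇒ local maximum.
Thus f has its local maximum at w = 5, with value -47/3.

-47/3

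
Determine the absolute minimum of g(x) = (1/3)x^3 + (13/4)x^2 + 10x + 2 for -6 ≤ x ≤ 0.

-13

The derivative is x^2 + (13/2)x + 10, which vanishes at x = -4 and x = -5/2.
Evaluating at the critical points and endpoints: g(-6) = -13; g(-4) = -22/3; g(-5/2) = -379/48; g(0) = 2.
Hence the absolute minimum is -13 at x = -6.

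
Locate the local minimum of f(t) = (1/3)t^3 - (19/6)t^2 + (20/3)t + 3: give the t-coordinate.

f'(t) = t^2 - (19/3)t + 20/3 = 0 at t = 4/3, 5.
Second-derivative test with f''(t) = 2t - 19/3: f''(4/3) = -11/3 < 0 ⇒ local maximum; f''(5) = 11/3 > 0 ⇒ local minimum.
So the local minimum value is f(5) = -7/6.

5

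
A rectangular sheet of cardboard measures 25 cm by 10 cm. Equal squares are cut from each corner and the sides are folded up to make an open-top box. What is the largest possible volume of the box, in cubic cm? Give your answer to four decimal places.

253.7920

With cut size x, the volume is V(x) = x(25 − 2x)(10 − 2x) for 0 < x < 5.
V'(x) = 12x^2 − 140x + 250. Setting V'(x) = 0 gives x ≈ 2.2009 (the root in (0, 5)).
V''(x) = 24x − 140 is negative there, so this is the maximum; V ≈ 253.7920.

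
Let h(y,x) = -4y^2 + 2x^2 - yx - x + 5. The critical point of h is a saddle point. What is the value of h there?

161/33

∂h/∂y = -8y - x = 0 and ∂h/∂x = -y + 4x - 1 = 0, so (y, x) = (-1/33, 8/33).
The Hessian has h_{yy} = -8, h_{xx} = 4, h_{yx} = -1, giving D = -33 < 0, so the point is a saddle point.
h(-1/33, 8/33) = 161/33.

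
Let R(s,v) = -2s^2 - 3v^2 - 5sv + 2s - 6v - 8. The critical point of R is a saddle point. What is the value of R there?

∂R/∂s = -4s - 5v + 2 = 0 and ∂R/∂v = -5s - 6v - 6 = 0, so (s, v) = (-42, 34).
The Hessian has R_{ss} = -4, R_{vv} = -6, R_{sv} = -5, giving D = -1 < 0, so the point is a saddle point.
R(-42, 34) = -152.

-152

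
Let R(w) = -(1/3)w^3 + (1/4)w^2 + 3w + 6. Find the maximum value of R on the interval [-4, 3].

58/3

R'(w) = -w^2 + (1/2)w + 3, which vanishes at w = -3/2 and w = 2.
Candidates: R(-4) = 58/3,  R(-3/2) = 51/16,  R(2) = 31/3,  R(3) = 33/4.
So the maximum is R(-4) = 58/3.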